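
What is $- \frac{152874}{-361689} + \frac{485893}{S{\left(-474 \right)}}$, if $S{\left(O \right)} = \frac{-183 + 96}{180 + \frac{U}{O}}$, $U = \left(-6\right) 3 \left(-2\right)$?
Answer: $- \frac{277555323997364}{276209833} \approx -1.0049 \cdot 10^{6}$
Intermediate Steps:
$U = 36$ ($U = \left(-18\right) \left(-2\right) = 36$)
$S{\left(O \right)} = - \frac{87}{180 + \frac{36}{O}}$ ($S{\left(O \right)} = \frac{-183 + 96}{180 + \frac{36}{O}} = - \frac{87}{180 + \frac{36}{O}}$)
$- \frac{152874}{-361689} + \frac{485893}{S{\left(-474 \right)}} = - \frac{152874}{-361689} + \frac{485893}{\left(-29\right) \left(-474\right) \frac{1}{12 + 60 \left(-474\right)}} = \left(-152874\right) \left(- \frac{1}{361689}\right) + \frac{485893}{\left(-29\right) \left(-474\right) \frac{1}{12 - 28440}} = \frac{50958}{120563} + \frac{485893}{\left(-29\right) \left(-474\right) \frac{1}{-28428}} = \frac{50958}{120563} + \frac{485893}{\left(-29\right) \left(-474\right) \left(- \frac{1}{28428}\right)} = \frac{50958}{120563} + \frac{485893}{- \frac{2291}{4738}} = \frac{50958}{120563} + 485893 \left(- \frac{4738}{2291}\right) = \frac{50958}{120563} - \frac{2302161034}{2291} = - \frac{277555323997364}{276209833}$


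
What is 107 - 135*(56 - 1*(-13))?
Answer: -9208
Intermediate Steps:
107 - 135*(56 - 1*(-13)) = 107 - 135*(56 + 13) = 107 - 135*69 = 107 - 9315 = -9208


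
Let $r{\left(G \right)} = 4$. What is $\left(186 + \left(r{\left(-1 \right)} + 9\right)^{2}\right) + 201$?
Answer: $556$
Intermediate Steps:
$\left(186 + \left(r{\left(-1 \right)} + 9\right)^{2}\right) + 201 = \left(186 + \left(4 + 9\right)^{2}\right) + 201 = \left(186 + 13^{2}\right) + 201 = \left(186 + 169\right) + 201 = 355 + 201 = 556$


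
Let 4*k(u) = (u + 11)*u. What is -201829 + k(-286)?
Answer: -364333/2 ≈ -1.8217e+5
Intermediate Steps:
k(u) = u*(11 + u)/4 (k(u) = ((u + 11)*u)/4 = ((11 + u)*u)/4 = (u*(11 + u))/4 = u*(11 + u)/4)
-201829 + k(-286) = -201829 + (1/4)*(-286)*(11 - 286) = -201829 + (1/4)*(-286)*(-275) = -201829 + 39325/2 = -364333/2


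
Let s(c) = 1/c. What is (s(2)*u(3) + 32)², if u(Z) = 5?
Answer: 4761/4 ≈ 1190.3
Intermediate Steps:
(s(2)*u(3) + 32)² = (5/2 + 32)² = (69/2)² = 4761/4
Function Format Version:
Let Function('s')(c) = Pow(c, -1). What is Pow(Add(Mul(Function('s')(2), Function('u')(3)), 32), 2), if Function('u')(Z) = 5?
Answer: Rational(4761, 4) ≈ 1190.3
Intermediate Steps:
Pow(Add(Mul(Function('s')(2), Function('u')(3)), 32), 2) = Pow(Add(Mul(Pow(2, -1), 5), 32), 2) = Pow(Add(Mul(Rational(1, 2), 5), 32), 2) = Pow(Add(Rational(5, 2), 32), 2) = Pow(Rational(69, 2), 2) = Rational(4761, 4)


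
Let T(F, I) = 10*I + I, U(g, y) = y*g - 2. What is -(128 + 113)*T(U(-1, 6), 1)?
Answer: -2651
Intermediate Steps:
U(g, y) = -2 + g*y (U(g, y) = g*y - 2 = -2 + g*y)
T(F, I) = 11*I
-(128 + 113)*T(U(-1, 6), 1) = -(128 + 113)*11*1 = -241*11 = -1*2651 = -2651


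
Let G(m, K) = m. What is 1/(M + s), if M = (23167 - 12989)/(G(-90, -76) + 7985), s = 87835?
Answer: 7895/693467503 ≈ 1.1385e-5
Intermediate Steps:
M = 10178/7895 (M = (23167 - 12989)/(-90 + 7985) = 10178/7895 ≈ 1.2892)
1/(M + s) = 1/(10178/7895 + 87835) = 1/(693467503/7895) = 7895/693467503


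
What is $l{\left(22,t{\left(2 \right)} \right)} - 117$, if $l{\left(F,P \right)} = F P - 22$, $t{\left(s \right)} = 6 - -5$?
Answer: $103$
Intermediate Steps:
$t{\left(s \right)} = 11$ ($t{\left(s \right)} = 6 + 5 = 11$)
$l{\left(F,P \right)} = -22 + F P$
$l{\left(22,t{\left(2 \right)} \right)} - 117 = \left(-22 + 22 \cdot 11\right) - 117 = \left(-22 + 242\right) - 117 = 220 - 117 = 103$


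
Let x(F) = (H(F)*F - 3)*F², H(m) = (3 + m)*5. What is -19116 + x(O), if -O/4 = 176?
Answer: 1222940886356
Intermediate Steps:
O = -704 (O = -4*176 = -704)
H(m) = 15 + 5*m
x(F) = F²*(-3 + F*(15 + 5*F)) (x(F) = ((15 + 5*F)*F - 3)*F² = (F*(15 + 5*F) - 3)*F² = (-3 + F*(15 + 5*F))*F² = F²*(-3 + F*(15 + 5*F)))
-19116 + x(O) = -19116 + (-704)²*(-3 + 5*(-704)*(3 - 704)) = -19116 + 495616*(-3 + 5*(-704)*(-701)) = -19116 + 495616*(-3 + 2467520) = -19116 + 495616*2467517 = -19116 + 1222940905472 = 1222940886356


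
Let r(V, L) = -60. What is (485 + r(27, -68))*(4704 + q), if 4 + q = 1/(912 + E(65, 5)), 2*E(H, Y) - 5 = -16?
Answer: 3621468350/1813 ≈ 1.9975e+6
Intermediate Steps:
E(H, Y) = -11/2 (E(H, Y) = 5/2 + (½)*(-16) = 5/2 - 8 = -11/2)
q = -7250/1813 (q = -4 + 1/(912 - 11/2) = -4 + 1/(1813/2) = -4 + 2/1813 = -7250/1813 ≈ -3.9989)
(485 + r(27, -68))*(4704 + q) = (485 - 60)*(4704 - 7250/1813) = 425*(8521102/1813) = 3621468350/1813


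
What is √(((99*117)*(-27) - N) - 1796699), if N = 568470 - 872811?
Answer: I*√1805099 ≈ 1343.5*I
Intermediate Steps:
N = -304341
√(((99*117)*(-27) - N) - 1796699) = √(((99*117)*(-27) - 1*(-304341)) - 1796699) = √((11583*(-27) + 304341) - 1796699) = √((-312741 + 304341) - 1796699) = √(-8400 - 1796699) = √(-1805099) = I*√1805099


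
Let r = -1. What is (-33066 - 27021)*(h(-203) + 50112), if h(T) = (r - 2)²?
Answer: -3011620527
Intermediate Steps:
h(T) = 9 (h(T) = (-1 - 2)² = (-3)² = 9)
(-33066 - 27021)*(h(-203) + 50112) = (-33066 - 27021)*(9 + 50112) = -60087*50121 = -3011620527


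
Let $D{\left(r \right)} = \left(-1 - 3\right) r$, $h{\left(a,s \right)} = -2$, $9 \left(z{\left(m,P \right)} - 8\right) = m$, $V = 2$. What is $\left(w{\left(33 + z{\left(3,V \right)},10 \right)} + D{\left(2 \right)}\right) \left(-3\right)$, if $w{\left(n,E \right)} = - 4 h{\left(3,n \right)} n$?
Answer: $-968$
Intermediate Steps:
$z{\left(m,P \right)} = 8 + \frac{m}{9}$
$D{\left(r \right)} = - 4 r$
$w{\left(n,E \right)} = 8 n$ ($w{\left(n,E \right)} = \left(-4\right) \left(-2\right) n = 8 n$)
$\left(w{\left(33 + z{\left(3,V \right)},10 \right)} + D{\left(2 \right)}\right) \left(-3\right) = \left(8 \left(33 + \left(8 + \frac{1}{9} \cdot 3\right)\right) - 8\right) \left(-3\right) = \left(8 \left(33 + \left(8 + \frac{1}{3}\right)\right) - 8\right) \left(-3\right) = \left(8 \left(33 + \frac{25}{3}\right) - 8\right) \left(-3\right) = \left(8 \cdot \frac{124}{3} - 8\right) \left(-3\right) = \left(\frac{992}{3} - 8\right) \left(-3\right) = \frac{968}{3} \left(-3\right) = -968$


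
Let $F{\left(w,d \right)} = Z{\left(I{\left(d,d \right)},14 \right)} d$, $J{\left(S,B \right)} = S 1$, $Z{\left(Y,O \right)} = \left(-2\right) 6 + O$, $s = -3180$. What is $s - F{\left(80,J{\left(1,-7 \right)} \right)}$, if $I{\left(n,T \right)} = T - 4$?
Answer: $-3182$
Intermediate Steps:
$I{\left(n,T \right)} = -4 + T$
$Z{\left(Y,O \right)} = -12 + O$
$J{\left(S,B \right)} = S$
$F{\left(w,d \right)} = 2 d$ ($F{\left(w,d \right)} = \left(-12 + 14\right) d = 2 d$)
$s - F{\left(80,J{\left(1,-7 \right)} \right)} = -3180 - 2 \cdot 1 = -3180 - 2 = -3182$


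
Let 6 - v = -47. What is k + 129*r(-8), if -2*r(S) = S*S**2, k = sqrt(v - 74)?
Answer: 33024 + I*sqrt(21) ≈ 33024.0 + 4.5826*I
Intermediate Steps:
v = 53 (v = 6 - 1*(-47) = 6 + 47 = 53)
k = I*sqrt(21) (k = sqrt(53 - 74) = sqrt(-21) = I*sqrt(21) ≈ 4.5826*I)
r(S) = -S**3/2 (r(S) = -S*S**2/2 = -S**3/2)
k + 129*r(-8) = I*sqrt(21) + 129*(-1/2*(-8)**3) = I*sqrt(21) + 129*(-1/2*(-512)) = I*sqrt(21) + 129*256 = I*sqrt(21) + 33024 = 33024 + I*sqrt(21)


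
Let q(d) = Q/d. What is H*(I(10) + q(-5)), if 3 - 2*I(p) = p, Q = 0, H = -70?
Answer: 245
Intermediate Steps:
I(p) = 3/2 - p/2
q(d) = 0 (q(d) = 0/d = 0)
H*(I(10) + q(-5)) = -70*((3/2 - ½*10) + 0) = -70*((3/2 - 5) + 0) = -70*(-7/2 + 0) = -70*(-7/2) = 245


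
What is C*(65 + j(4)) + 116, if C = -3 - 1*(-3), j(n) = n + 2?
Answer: 116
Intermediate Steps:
j(n) = 2 + n
C = 0 (C = -3 + 3 = 0)
C*(65 + j(4)) + 116 = 0*(65 + (2 + 4)) + 116 = 0*(65 + 6) + 116 = 0*71 + 116 = 0 + 116 = 116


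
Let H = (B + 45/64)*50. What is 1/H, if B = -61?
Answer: -32/96475 ≈ -0.00033169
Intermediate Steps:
H = -96475/32 (H = (-61 + 45/64)*50 = -3859/64*50 = -96475/32 ≈ -3014.8)
1/H = 1/(-96475/32) = -32/96475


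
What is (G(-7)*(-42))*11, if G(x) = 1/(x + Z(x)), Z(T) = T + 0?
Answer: 33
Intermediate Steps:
Z(T) = T
G(x) = 1/(2*x) (G(x) = 1/(x + x) = 1/(2*x))
(G(-7)*(-42))*11 = (((½)/(-7))*(-42))*11 = (((½)*(-⅐))*(-42))*11 = -1/14*(-42)*11 = 3*11 = 33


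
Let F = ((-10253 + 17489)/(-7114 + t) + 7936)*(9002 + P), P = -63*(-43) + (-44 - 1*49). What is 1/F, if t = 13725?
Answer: 6611/609621229576 ≈ 1.0844e-8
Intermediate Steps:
P = 2616 (P = 2709 + (-44 - 49) = 2709 - 93 = 2616)
F = 609621229576/6611 (F = ((-10253 + 17489)/(-7114 + 13725) + 7936)*(9002 + 2616) = (7236/6611 + 7936)*11618 = (52472132/6611)*11618 = 609621229576/6611 ≈ 9.2213e+7)
1/F = 1/(609621229576/6611) = 6611/609621229576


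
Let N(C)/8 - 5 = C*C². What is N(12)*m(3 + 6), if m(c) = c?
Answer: 124776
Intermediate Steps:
N(C) = 40 + 8*C³ (N(C) = 40 + 8*(C*C²) = 40 + 8*C³)
N(12)*m(3 + 6) = (40 + 8*12³)*(3 + 6) = (40 + 8*1728)*9 = (40 + 13824)*9 = 13864*9 = 124776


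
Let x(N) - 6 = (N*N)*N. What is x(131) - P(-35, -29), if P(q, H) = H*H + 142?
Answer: 2247114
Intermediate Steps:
x(N) = 6 + N³ (x(N) = 6 + (N*N)*N = 6 + N²*N = 6 + N³)
P(q, H) = 142 + H² (P(q, H) = H² + 142 = 142 + H²)
x(131) - P(-35, -29) = (6 + 131³) - (142 + (-29)²) = (6 + 2248091) - (142 + 841) = 2248097 - 1*983 = 2248097 - 983 = 2247114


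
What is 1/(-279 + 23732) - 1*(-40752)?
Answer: 955756657/23453 ≈ 40752.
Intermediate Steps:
1/(-279 + 23732) - 1*(-40752) = 1/23453 + 40752 = 955756657/23453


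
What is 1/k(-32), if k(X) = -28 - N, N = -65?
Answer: 1/37 ≈ 0.027027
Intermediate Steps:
k(X) = 37 (k(X) = -28 - 1*(-65) = -28 + 65 = 37)
1/k(-32) = 1/37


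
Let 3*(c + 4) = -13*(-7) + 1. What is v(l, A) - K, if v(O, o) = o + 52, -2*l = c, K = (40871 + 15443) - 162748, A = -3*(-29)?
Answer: 106573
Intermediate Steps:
c = 80/3 (c = -4 + (-13*(-7) + 1)/3 = -4 + (91 + 1)/3 = -4 + (⅓)*92 = -4 + 92/3 = 80/3 ≈ 26.667)
A = 87
K = -106434 (K = 56314 - 162748 = -106434)
l = -40/3 (l = -½*80/3 = -40/3 ≈ -13.333)
v(O, o) = 52 + o
v(l, A) - K = (52 + 87) - 1*(-106434) = 139 + 106434 = 106573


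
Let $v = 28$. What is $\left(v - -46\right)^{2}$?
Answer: $5476$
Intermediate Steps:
$\left(v - -46\right)^{2} = \left(28 - -46\right)^{2} = \left(28 + 46\right)^{2} = 74^{2} = 5476$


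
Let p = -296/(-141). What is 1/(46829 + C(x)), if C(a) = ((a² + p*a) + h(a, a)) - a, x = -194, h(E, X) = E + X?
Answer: 141/11824787 ≈ 1.1924e-5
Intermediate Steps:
p = 296/141 (p = -296*(-1/141) = 296/141 ≈ 2.0993)
C(a) = a² + 437*a/141 (C(a) = ((a² + 296*a/141) + (a + a)) - a = ((a² + 296*a/141) + 2*a) - a = (a² + 578*a/141) - a = a² + 437*a/141)
1/(46829 + C(x)) = 1/(46829 + (1/141)*(-194)*(437 + 141*(-194))) = 1/(46829 + (1/141)*(-194)*(437 - 27354)) = 1/(46829 + (1/141)*(-194)*(-26917)) = 1/(46829 + 5221898/141) = 1/(11824787/141) = 141/11824787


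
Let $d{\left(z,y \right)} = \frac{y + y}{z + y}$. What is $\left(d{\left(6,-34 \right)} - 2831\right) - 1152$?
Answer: $- \frac{27864}{7} \approx -3980.6$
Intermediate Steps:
$d{\left(z,y \right)} = \frac{2 y}{y + z}$
$\left(d{\left(6,-34 \right)} - 2831\right) - 1152 = \left(2 \left(-34\right) \frac{1}{-34 + 6} - 2831\right) - 1152 = \left(2 \left(-34\right) \frac{1}{-28} - 2831\right) - 1152 = \left(2 \left(-34\right) \left(- \frac{1}{28}\right) - 2831\right) - 1152 = \left(\frac{17}{7} - 2831\right) - 1152 = - \frac{19800}{7} - 1152 = - \frac{27864}{7}$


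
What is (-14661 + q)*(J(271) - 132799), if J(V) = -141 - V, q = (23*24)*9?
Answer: 1291214223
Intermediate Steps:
q = 4968 (q = 552*9 = 4968)
(-14661 + q)*(J(271) - 132799) = (-14661 + 4968)*((-141 - 1*271) - 132799) = -9693*((-141 - 271) - 132799) = -9693*(-412 - 132799) = -9693*(-133211) = 1291214223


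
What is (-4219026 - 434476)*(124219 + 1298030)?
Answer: -6618438565998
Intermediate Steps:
(-4219026 - 434476)*(124219 + 1298030) = -4653502*1422249 = -6618438565998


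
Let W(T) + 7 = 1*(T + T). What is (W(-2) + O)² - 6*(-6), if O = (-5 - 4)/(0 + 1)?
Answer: 436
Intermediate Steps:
W(T) = -7 + 2*T (W(T) = -7 + 1*(T + T) = -7 + 1*(2*T) = -7 + 2*T)
O = -9 (O = -9/1 = -9*1 = -9)
(W(-2) + O)² - 6*(-6) = ((-7 + 2*(-2)) - 9)² - 6*(-6) = ((-7 - 4) - 9)² + 36 = (-11 - 9)² + 36 = (-20)² + 36 = 400 + 36 = 436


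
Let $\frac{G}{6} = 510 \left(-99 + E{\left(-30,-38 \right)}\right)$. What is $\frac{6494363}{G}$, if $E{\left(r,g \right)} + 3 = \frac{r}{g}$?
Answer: $- \frac{123392897}{5884380} \approx -20.97$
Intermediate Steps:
$E{\left(r,g \right)} = -3 + \frac{r}{g}$
$G = - \frac{5884380}{19}$ ($G = 6 \cdot 510 \left(-99 - \left(3 + \frac{30}{-38}\right)\right) = 6 \cdot 510 \left(-99 - \frac{42}{19}\right) = 6 \cdot 510 \left(- \frac{1923}{19}\right) = 6 \left(- \frac{980730}{19}\right) = - \frac{5884380}{19} \approx -3.097 \cdot 10^{5}$)
$\frac{6494363}{G} = \frac{6494363}{- \frac{5884380}{19}} = 6494363 \left(- \frac{19}{5884380}\right) = - \frac{123392897}{5884380}$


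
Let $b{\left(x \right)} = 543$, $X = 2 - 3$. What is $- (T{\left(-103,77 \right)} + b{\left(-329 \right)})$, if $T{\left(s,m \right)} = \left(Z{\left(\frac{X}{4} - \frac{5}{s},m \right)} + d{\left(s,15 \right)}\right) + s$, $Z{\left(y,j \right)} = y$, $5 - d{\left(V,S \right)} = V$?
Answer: $- \frac{225693}{412} \approx -547.8$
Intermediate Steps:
$X = -1$
$d{\left(V,S \right)} = 5 - V$
$T{\left(s,m \right)} = \frac{19}{4} - \frac{5}{s}$ ($T{\left(s,m \right)} = \left(\left(- \frac{1}{4} - \frac{5}{s}\right) - \left(-5 + s\right)\right) + s = \left(\frac{19}{4} - s - \frac{5}{s}\right) + s = \frac{19}{4} - \frac{5}{s}$)
$- (T{\left(-103,77 \right)} + b{\left(-329 \right)}) = - (\left(\frac{19}{4} - \frac{5}{-103}\right) + 543) = - (\left(\frac{19}{4} - - \frac{5}{103}\right) + 543) = - (\left(\frac{19}{4} + \frac{5}{103}\right) + 543) = - (\frac{1977}{412} + 543) = \left(-1\right) \frac{225693}{412} = - \frac{225693}{412}$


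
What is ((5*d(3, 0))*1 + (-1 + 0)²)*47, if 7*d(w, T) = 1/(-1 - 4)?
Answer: 282/7 ≈ 40.286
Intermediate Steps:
d(w, T) = -1/35 (d(w, T) = 1/(7*(-1 - 4)) = (⅐)/(-5) = (⅐)*(-⅕) = -1/35)
((5*d(3, 0))*1 + (-1 + 0)²)*47 = ((5*(-1/35))*1 + (-1 + 0)²)*47 = (-⅐*1 + (-1)²)*47 = (-⅐ + 1)*47 = (6/7)*47 = 282/7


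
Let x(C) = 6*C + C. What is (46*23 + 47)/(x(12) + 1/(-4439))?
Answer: 981019/74575 ≈ 13.155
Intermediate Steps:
x(C) = 7*C
(46*23 + 47)/(x(12) + 1/(-4439)) = (46*23 + 47)/(7*12 + 1/(-4439)) = (1058 + 47)/(84 - 1/4439) = 1105/(372875/4439) = 1105*(4439/372875) = 981019/74575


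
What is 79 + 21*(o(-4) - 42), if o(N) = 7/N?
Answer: -3359/4 ≈ -839.75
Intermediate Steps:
79 + 21*(o(-4) - 42) = 79 + 21*(7/(-4) - 42) = 79 + 21*(7*(-¼) - 42) = 79 + 21*(-7/4 - 42) = 79 + 21*(-175/4) = 79 - 3675/4 = -3359/4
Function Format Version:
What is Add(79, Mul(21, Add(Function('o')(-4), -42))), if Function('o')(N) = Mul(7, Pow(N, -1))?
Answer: Rational(-3359, 4) ≈ -839.75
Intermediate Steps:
Add(79, Mul(21, Add(Function('o')(-4), -42))) = Add(79, Mul(21, Add(Mul(7, Pow(-4, -1)), -42))) = Add(79, Mul(21, Add(Mul(7, Rational(-1, 4)), -42))) = Add(79, Mul(21, Add(Rational(-7, 4), -42))) = Add(79, Mul(21, Rational(-175, 4))) = Add(79, Rational(-3675, 4)) = Rational(-3359, 4)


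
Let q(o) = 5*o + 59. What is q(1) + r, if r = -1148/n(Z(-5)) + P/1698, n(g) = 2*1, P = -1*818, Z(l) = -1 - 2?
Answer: -433399/849 ≈ -510.48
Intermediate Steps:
Z(l) = -3
P = -818
n(g) = 2
q(o) = 59 + 5*o
r = -487735/849 (r = -1148/2 - 818/1698 = -1148*½ - 818*1/1698 = -574 - 409/849 = -487735/849 ≈ -574.48)
q(1) + r = (59 + 5*1) - 487735/849 = (59 + 5) - 487735/849 = 64 - 487735/849 = -433399/849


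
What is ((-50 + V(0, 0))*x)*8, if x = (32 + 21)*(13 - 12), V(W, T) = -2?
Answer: -22048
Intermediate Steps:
x = 53 (x = 53*1 = 53)
((-50 + V(0, 0))*x)*8 = ((-50 - 2)*53)*8 = -52*53*8 = -2756*8 = -22048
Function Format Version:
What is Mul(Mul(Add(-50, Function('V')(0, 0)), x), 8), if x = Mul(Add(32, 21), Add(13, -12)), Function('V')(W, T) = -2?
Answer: -22048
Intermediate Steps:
x = 53 (x = Mul(53, 1) = 53)
Mul(Mul(Add(-50, Function('V')(0, 0)), x), 8) = Mul(Mul(Add(-50, -2), 53), 8) = Mul(Mul(-52, 53), 8) = Mul(-2756, 8) = -22048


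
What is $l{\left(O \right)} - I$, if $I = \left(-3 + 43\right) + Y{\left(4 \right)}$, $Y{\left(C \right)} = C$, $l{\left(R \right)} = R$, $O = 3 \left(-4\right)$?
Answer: $-56$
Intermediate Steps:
$O = -12$
$I = 44$ ($I = \left(-3 + 43\right) + 4 = 40 + 4 = 44$)
$l{\left(O \right)} - I = -12 - 44 = -56$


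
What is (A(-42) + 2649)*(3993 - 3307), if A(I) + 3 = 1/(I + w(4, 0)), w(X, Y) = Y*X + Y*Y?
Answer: 5445419/3 ≈ 1.8151e+6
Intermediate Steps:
w(X, Y) = Y² + X*Y (w(X, Y) = X*Y + Y² = Y² + X*Y)
A(I) = -3 + 1/I (A(I) = -3 + 1/(I + 0*(4 + 0)) = -3 + 1/(I + 0*4) = -3 + 1/(I + 0) = -3 + 1/I)
(A(-42) + 2649)*(3993 - 3307) = ((-3 + 1/(-42)) + 2649)*(3993 - 3307) = ((-3 - 1/42) + 2649)*686 = (-127/42 + 2649)*686 = (111131/42)*686 = 5445419/3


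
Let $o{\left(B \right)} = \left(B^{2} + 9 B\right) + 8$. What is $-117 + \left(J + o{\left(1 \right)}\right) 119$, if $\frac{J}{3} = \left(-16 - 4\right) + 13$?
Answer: $-474$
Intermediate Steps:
$o{\left(B \right)} = 8 + B^{2} + 9 B$
$J = -21$ ($J = 3 \left(\left(-16 - 4\right) + 13\right) = 3 \left(-20 + 13\right) = 3 \left(-7\right) = -21$)
$-117 + \left(J + o{\left(1 \right)}\right) 119 = -117 + \left(-21 + \left(8 + 1^{2} + 9 \cdot 1\right)\right) 119 = -117 + \left(-21 + \left(8 + 1 + 9\right)\right) 119 = -117 + \left(-21 + 18\right) 119 = -117 - 357 = -474$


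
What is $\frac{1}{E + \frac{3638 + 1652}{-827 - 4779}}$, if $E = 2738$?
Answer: $\frac{2803}{7671969} \approx 0.00036536$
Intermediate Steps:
$\frac{1}{E + \frac{3638 + 1652}{-827 - 4779}} = \frac{1}{2738 + \frac{3638 + 1652}{-827 - 4779}} = \frac{1}{2738 + \frac{5290}{-5606}} = \frac{1}{2738 + 5290 \left(- \frac{1}{5606}\right)} = \frac{1}{2738 - \frac{2645}{2803}} = \frac{1}{\frac{7671969}{2803}} = \frac{2803}{7671969}$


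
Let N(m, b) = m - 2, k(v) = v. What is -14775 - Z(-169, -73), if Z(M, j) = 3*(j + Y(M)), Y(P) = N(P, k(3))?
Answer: -14043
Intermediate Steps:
N(m, b) = -2 + m
Y(P) = -2 + P
Z(M, j) = -6 + 3*M + 3*j (Z(M, j) = 3*(j + (-2 + M)) = 3*(-2 + M + j) = -6 + 3*M + 3*j)
-14775 - Z(-169, -73) = -14775 - (-6 + 3*(-169) + 3*(-73)) = -14775 - (-6 - 507 - 219) = -14775 - 1*(-732) = -14775 + 732 = -14043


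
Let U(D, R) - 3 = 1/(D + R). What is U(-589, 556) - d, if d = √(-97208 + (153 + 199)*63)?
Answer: 98/33 - 2*I*√18758 ≈ 2.9697 - 273.92*I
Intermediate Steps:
U(D, R) = 3 + 1/(D + R)
d = 2*I*√18758 (d = √(-97208 + 352*63) = √(-97208 + 22176) = √(-75032) = 2*I*√18758 ≈ 273.92*I)
U(-589, 556) - d = (1 + 3*(-589) + 3*556)/(-589 + 556) - 2*I*√18758 = (1 - 1767 + 1668)/(-33) - 2*I*√18758 = -1/33*(-98) - 2*I*√18758 = 98/33 - 2*I*√18758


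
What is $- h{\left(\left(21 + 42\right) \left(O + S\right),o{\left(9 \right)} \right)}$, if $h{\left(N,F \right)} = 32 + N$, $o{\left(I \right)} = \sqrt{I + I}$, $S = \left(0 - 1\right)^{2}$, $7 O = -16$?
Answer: $49$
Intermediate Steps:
$O = - \frac{16}{7}$ ($O = \frac{1}{7} \left(-16\right) = - \frac{16}{7} \approx -2.2857$)
$S = 1$ ($S = \left(-1\right)^{2} = 1$)
$o{\left(I \right)} = \sqrt{2} \sqrt{I}$ ($o{\left(I \right)} = \sqrt{2 I} = \sqrt{2} \sqrt{I}$)
$- h{\left(\left(21 + 42\right) \left(O + S\right),o{\left(9 \right)} \right)} = - (32 + \left(21 + 42\right) \left(- \frac{16}{7} + 1\right)) = - (32 + 63 \left(- \frac{9}{7}\right)) = - (32 - 81) = \left(-1\right) \left(-49\right) = 49$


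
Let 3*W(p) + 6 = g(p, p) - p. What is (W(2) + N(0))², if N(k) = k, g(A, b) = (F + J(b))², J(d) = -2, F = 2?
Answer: 64/9 ≈ 7.1111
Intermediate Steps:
g(A, b) = 0 (g(A, b) = (2 - 2)² = 0² = 0)
W(p) = -2 - p/3 (W(p) = -2 + (0 - p)/3 = -2 + (-p)/3 = -2 - p/3)
(W(2) + N(0))² = ((-2 - ⅓*2) + 0)² = ((-2 - ⅔) + 0)² = (-8/3 + 0)² = (-8/3)² = 64/9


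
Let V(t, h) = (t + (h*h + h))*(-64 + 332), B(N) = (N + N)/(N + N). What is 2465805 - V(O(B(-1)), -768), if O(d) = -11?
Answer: -155398255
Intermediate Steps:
B(N) = 1 (B(N) = (2*N)/((2*N)) = (2*N)*(1/(2*N)) = 1)
V(t, h) = 268*h + 268*t + 268*h² (V(t, h) = (t + (h² + h))*268 = (t + (h + h²))*268 = (h + t + h²)*268 = 268*h + 268*t + 268*h²)
2465805 - V(O(B(-1)), -768) = 2465805 - (268*(-768) + 268*(-11) + 268*(-768)²) = 2465805 - (-205824 - 2948 + 268*589824) = 2465805 - (-205824 - 2948 + 158072832) = 2465805 - 1*157864060 = 2465805 - 157864060 = -155398255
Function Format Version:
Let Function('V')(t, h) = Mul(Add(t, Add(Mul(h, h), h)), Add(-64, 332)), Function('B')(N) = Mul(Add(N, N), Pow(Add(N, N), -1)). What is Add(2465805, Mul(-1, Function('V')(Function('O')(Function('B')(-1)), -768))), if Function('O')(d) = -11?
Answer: -155398255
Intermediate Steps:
Function('B')(N) = 1 (Function('B')(N) = Mul(Mul(2, N), Pow(Mul(2, N), -1)) = Mul(Mul(2, N), Mul(Rational(1, 2), Pow(N, -1))) = 1)
Function('V')(t, h) = Add(Mul(268, h), Mul(268, t), Mul(268, Pow(h, 2))) (Function('V')(t, h) = Mul(Add(t, Add(Pow(h, 2), h)), 268) = Mul(Add(t, Add(h, Pow(h, 2))), 268) = Mul(Add(h, t, Pow(h, 2)), 268) = Add(Mul(268, h), Mul(268, t), Mul(268, Pow(h, 2))))
Add(2465805, Mul(-1, Function('V')(Function('O')(Function('B')(-1)), -768))) = Add(2465805, Mul(-1, Add(Mul(268, -768), Mul(268, -11), Mul(268, Pow(-768, 2))))) = Add(2465805, Mul(-1, Add(-205824, -2948, Mul(268, 589824)))) = Add(2465805, Mul(-1, Add(-205824, -2948, 158072832))) = Add(2465805, Mul(-1, 157864060)) = Add(2465805, -157864060) = -155398255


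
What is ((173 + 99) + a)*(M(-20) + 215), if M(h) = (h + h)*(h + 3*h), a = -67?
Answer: 700075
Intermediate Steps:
M(h) = 8*h² (M(h) = (2*h)*(4*h) = 8*h²)
((173 + 99) + a)*(M(-20) + 215) = ((173 + 99) - 67)*(8*(-20)² + 215) = (272 - 67)*(8*400 + 215) = 205*(3200 + 215) = 205*3415 = 700075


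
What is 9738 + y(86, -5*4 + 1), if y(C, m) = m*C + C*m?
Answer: 6470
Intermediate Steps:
y(C, m) = 2*C*m (y(C, m) = C*m + C*m = 2*C*m)
9738 + y(86, -5*4 + 1) = 9738 + 2*86*(-5*4 + 1) = 9738 + 2*86*(-20 + 1) = 9738 + 2*86*(-19) = 9738 - 3268 = 6470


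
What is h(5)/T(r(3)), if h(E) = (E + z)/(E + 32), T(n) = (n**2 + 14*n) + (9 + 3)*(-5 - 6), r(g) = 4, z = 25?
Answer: -1/74 ≈ -0.013514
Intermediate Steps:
T(n) = -132 + n**2 + 14*n (T(n) = (n**2 + 14*n) + 12*(-11) = (n**2 + 14*n) - 132 = -132 + n**2 + 14*n)
h(E) = (25 + E)/(32 + E) (h(E) = (E + 25)/(E + 32) = (25 + E)/(32 + E))
h(5)/T(r(3)) = ((25 + 5)/(32 + 5))/(-132 + 4**2 + 14*4) = (30/37)/(-132 + 16 + 56) = ((1/37)*30)/(-60) = (30/37)*(-1/60) = -1/74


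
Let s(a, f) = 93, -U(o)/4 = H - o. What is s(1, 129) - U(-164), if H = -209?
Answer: -87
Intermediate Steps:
U(o) = 836 + 4*o (U(o) = -4*(-209 - o) = 836 + 4*o)
s(1, 129) - U(-164) = 93 - (836 + 4*(-164)) = 93 - (836 - 656) = 93 - 1*180 = 93 - 180 = -87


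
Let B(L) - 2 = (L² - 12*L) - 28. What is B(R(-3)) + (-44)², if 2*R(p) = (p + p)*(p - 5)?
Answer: 2198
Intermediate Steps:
R(p) = p*(-5 + p) (R(p) = ((p + p)*(p - 5))/2 = ((2*p)*(-5 + p))/2 = (2*p*(-5 + p))/2 = p*(-5 + p))
B(L) = -26 + L² - 12*L (B(L) = 2 + ((L² - 12*L) - 28) = 2 + (-28 + L² - 12*L) = -26 + L² - 12*L)
B(R(-3)) + (-44)² = (-26 + (-3*(-5 - 3))² - (-36)*(-5 - 3)) + (-44)² = (-26 + (-3*(-8))² - (-36)*(-8)) + 1936 = (-26 + 24² - 12*24) + 1936 = (-26 + 576 - 288) + 1936 = 262 + 1936 = 2198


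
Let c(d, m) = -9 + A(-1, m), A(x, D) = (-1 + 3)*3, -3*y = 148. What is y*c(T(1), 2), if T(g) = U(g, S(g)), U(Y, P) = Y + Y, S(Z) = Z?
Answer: 148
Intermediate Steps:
y = -148/3 (y = -⅓*148 = -148/3 ≈ -49.333)
A(x, D) = 6 (A(x, D) = 2*3 = 6)
U(Y, P) = 2*Y
T(g) = 2*g
c(d, m) = -3 (c(d, m) = -9 + 6 = -3)
y*c(T(1), 2) = -148/3*(-3) = 148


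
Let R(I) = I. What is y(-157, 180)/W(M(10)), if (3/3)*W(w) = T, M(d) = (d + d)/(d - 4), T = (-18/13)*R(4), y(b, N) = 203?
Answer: -2639/72 ≈ -36.653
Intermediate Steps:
T = -72/13 (T = -18/13*4 = -72/13 ≈ -5.5385)
M(d) = 2*d/(-4 + d) (M(d) = (2*d)/(-4 + d) = 2*d/(-4 + d))
W(w) = -72/13
y(-157, 180)/W(M(10)) = 203/(-72/13) = 203*(-13/72) = -2639/72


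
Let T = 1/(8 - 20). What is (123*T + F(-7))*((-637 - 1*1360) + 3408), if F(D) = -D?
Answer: -18343/4 ≈ -4585.8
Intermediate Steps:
T = -1/12 (T = 1/(-12) = -1/12 ≈ -0.083333)
(123*T + F(-7))*((-637 - 1*1360) + 3408) = (123*(-1/12) - 1*(-7))*((-637 - 1*1360) + 3408) = (-41/4 + 7)*((-637 - 1360) + 3408) = -13*(-1997 + 3408)/4 = -13/4*1411 = -18343/4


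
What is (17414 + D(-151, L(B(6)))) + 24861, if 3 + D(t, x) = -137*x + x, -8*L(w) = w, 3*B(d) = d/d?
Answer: 126833/3 ≈ 42278.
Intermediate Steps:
B(d) = 1/3 (B(d) = (d/d)/3 = (1/3)*1 = 1/3)
L(w) = -w/8
D(t, x) = -3 - 136*x (D(t, x) = -3 + (-137*x + x) = -3 - 136*x)
(17414 + D(-151, L(B(6)))) + 24861 = (17414 + (-3 - (-17)/3)) + 24861 = (17414 + (-3 - 136*(-1/24))) + 24861 = (17414 + (-3 + 17/3)) + 24861 = (17414 + 8/3) + 24861 = 52250/3 + 24861 = 126833/3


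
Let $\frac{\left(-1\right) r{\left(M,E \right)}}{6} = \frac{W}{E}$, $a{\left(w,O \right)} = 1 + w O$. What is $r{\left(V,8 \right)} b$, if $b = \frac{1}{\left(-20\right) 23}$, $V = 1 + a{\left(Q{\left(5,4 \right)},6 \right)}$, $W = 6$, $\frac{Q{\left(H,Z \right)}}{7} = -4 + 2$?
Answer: $\frac{9}{920} \approx 0.0097826$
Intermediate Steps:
$Q{\left(H,Z \right)} = -14$ ($Q{\left(H,Z \right)} = 7 \left(-4 + 2\right) = 7 \left(-2\right) = -14$)
$a{\left(w,O \right)} = 1 + O w$
$V = -82$ ($V = 1 + \left(1 + 6 \left(-14\right)\right) = 1 + \left(1 - 84\right) = 1 - 83 = -82$)
$r{\left(M,E \right)} = - \frac{36}{E}$ ($r{\left(M,E \right)} = - 6 \frac{6}{E} = - \frac{36}{E}$)
$b = - \frac{1}{460}$ ($b = \frac{1}{-460} = - \frac{1}{460} \approx -0.0021739$)
$r{\left(V,8 \right)} b = - \frac{36}{8} \left(- \frac{1}{460}\right) = \left(-36\right) \frac{1}{8} \left(- \frac{1}{460}\right) = \left(- \frac{9}{2}\right) \left(- \frac{1}{460}\right) = \frac{9}{920}$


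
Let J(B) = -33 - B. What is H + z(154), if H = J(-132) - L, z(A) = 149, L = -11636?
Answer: 11884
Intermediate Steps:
H = 11735 (H = (-33 - 1*(-132)) - 1*(-11636) = (-33 + 132) + 11636 = 99 + 11636 = 11735)
H + z(154) = 11735 + 149 = 11884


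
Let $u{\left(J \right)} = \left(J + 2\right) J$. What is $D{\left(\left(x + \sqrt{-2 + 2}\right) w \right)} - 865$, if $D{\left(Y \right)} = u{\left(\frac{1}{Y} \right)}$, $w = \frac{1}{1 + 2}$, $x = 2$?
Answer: $- \frac{3439}{4} \approx -859.75$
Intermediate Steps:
$w = \frac{1}{3} \approx 0.33333$
$u{\left(J \right)} = J \left(2 + J\right)$ ($u{\left(J \right)} = \left(2 + J\right) J = J \left(2 + J\right)$)
$D{\left(Y \right)} = \frac{2 + \frac{1}{Y}}{Y}$
$D{\left(\left(x + \sqrt{-2 + 2}\right) w \right)} - 865 = \frac{1 + 2 \left(2 + \sqrt{-2 + 2}\right) \frac{1}{3}}{\frac{1}{9} \left(2 + \sqrt{-2 + 2}\right)^{2}} - 865 = \frac{1 + 2 \left(2 + \sqrt{0}\right) \frac{1}{3}}{\frac{1}{9} \left(2 + \sqrt{0}\right)^{2}} - 865 = \frac{1 + 2 \left(2 + 0\right) \frac{1}{3}}{\frac{1}{9} \left(2 + 0\right)^{2}} - 865 = \frac{1 + 2 \cdot 2 \cdot \frac{1}{3}}{\frac{4}{9}} - 865 = \frac{1 + 2 \cdot \frac{2}{3}}{\frac{4}{9}} - 865 = \frac{9 \left(1 + \frac{4}{3}\right)}{4} - 865 = \frac{9}{4} \cdot \frac{7}{3} - 865 = \frac{21}{4} - 865 = - \frac{3439}{4}$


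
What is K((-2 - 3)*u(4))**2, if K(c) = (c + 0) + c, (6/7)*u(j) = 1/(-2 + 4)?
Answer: 1225/36 ≈ 34.028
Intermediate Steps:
u(j) = 7/12 (u(j) = 7/(6*(-2 + 4)) = (7/6)/2 = (7/6)*(1/2) = 7/12)
K(c) = 2*c (K(c) = c + c = 2*c)
K((-2 - 3)*u(4))**2 = (2*((-2 - 3)*(7/12)))**2 = (2*(-5*7/12))**2 = (2*(-35/12))**2 = (-35/6)**2 = 1225/36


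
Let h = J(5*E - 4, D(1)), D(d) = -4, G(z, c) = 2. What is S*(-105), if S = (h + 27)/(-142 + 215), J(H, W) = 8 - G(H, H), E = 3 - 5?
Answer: -3465/73 ≈ -47.466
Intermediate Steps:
E = -2
J(H, W) = 6 (J(H, W) = 8 - 1*2 = 8 - 2 = 6)
h = 6
S = 33/73 (S = (6 + 27)/(-142 + 215) = 33/73 ≈ 0.45205)
S*(-105) = (33/73)*(-105) = -3465/73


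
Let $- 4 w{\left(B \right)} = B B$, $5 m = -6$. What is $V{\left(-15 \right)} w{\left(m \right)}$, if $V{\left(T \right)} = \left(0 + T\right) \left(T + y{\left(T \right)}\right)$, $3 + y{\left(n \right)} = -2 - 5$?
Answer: $-135$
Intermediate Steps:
$y{\left(n \right)} = -10$ ($y{\left(n \right)} = -3 - 7 = -10$)
$m = - \frac{6}{5}$ ($m = \frac{1}{5} \left(-6\right) = - \frac{6}{5} \approx -1.2$)
$V{\left(T \right)} = T \left(-10 + T\right)$ ($V{\left(T \right)} = \left(0 + T\right) \left(T - 10\right) = T \left(-10 + T\right)$)
$w{\left(B \right)} = - \frac{B^{2}}{4}$ ($w{\left(B \right)} = - \frac{B B}{4} = - \frac{B^{2}}{4}$)
$V{\left(-15 \right)} w{\left(m \right)} = - 15 \left(-10 - 15\right) \left(- \frac{\left(- \frac{6}{5}\right)^{2}}{4}\right) = \left(-15\right) \left(-25\right) \left(\left(- \frac{1}{4}\right) \frac{36}{25}\right) = 375 \left(- \frac{9}{25}\right) = -135$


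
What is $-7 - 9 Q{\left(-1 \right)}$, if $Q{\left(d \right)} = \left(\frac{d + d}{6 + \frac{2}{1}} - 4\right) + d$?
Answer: $\frac{161}{4} \approx 40.25$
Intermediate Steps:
$Q{\left(d \right)} = -4 + \frac{5 d}{4}$ ($Q{\left(d \right)} = \left(\frac{2 d}{6 + 2 \cdot 1} - 4\right) + d = \left(\frac{2 d}{6 + 2} - 4\right) + d = \left(\frac{2 d}{8} - 4\right) + d = \left(2 d \frac{1}{8} - 4\right) + d = \left(\frac{d}{4} - 4\right) + d = \left(-4 + \frac{d}{4}\right) + d = -4 + \frac{5 d}{4}$)
$-7 - 9 Q{\left(-1 \right)} = -7 - 9 \left(-4 + \frac{5}{4} \left(-1\right)\right) = -7 - 9 \left(-4 - \frac{5}{4}\right) = -7 - - \frac{189}{4} = -7 + \frac{189}{4} = \frac{161}{4}$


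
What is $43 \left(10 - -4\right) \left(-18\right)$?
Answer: $-10836$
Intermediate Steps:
$43 \left(10 - -4\right) \left(-18\right) = 43 \left(10 + 4\right) \left(-18\right) = 43 \cdot 14 \left(-18\right) = 602 \left(-18\right) = -10836$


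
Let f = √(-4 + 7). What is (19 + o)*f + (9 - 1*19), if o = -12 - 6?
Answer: -10 + √3 ≈ -8.2679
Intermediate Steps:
o = -18
f = √3 ≈ 1.7320
(19 + o)*f + (9 - 1*19) = (19 - 18)*√3 + (9 - 1*19) = 1*√3 + (9 - 19) = √3 - 10 = -10 + √3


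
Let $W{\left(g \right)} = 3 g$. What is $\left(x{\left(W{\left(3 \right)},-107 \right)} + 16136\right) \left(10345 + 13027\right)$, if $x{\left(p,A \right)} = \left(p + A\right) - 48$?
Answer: $373718280$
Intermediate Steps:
$x{\left(p,A \right)} = -48 + A + p$ ($x{\left(p,A \right)} = \left(A + p\right) - 48 = -48 + A + p$)
$\left(x{\left(W{\left(3 \right)},-107 \right)} + 16136\right) \left(10345 + 13027\right) = \left(\left(-48 - 107 + 3 \cdot 3\right) + 16136\right) \left(10345 + 13027\right) = \left(\left(-48 - 107 + 9\right) + 16136\right) 23372 = \left(-146 + 16136\right) 23372 = 15990 \cdot 23372 = 373718280$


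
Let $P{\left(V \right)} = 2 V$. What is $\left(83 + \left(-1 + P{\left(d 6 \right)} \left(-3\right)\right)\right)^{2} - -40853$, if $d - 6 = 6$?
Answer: $163353$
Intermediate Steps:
$d = 12$ ($d = 6 + 6 = 12$)
$\left(83 + \left(-1 + P{\left(d 6 \right)} \left(-3\right)\right)\right)^{2} - -40853 = \left(83 + \left(-1 + 2 \cdot 12 \cdot 6 \left(-3\right)\right)\right)^{2} - -40853 = \left(83 + \left(-1 + 2 \cdot 72 \left(-3\right)\right)\right)^{2} + 40853 = \left(83 + \left(-1 + 144 \left(-3\right)\right)\right)^{2} + 40853 = \left(83 - 433\right)^{2} + 40853 = \left(-350\right)^{2} + 40853 = 122500 + 40853 = 163353$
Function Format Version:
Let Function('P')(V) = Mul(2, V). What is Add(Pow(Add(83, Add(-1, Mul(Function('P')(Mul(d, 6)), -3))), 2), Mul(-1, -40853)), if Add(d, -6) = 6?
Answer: 163353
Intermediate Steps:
d = 12 (d = Add(6, 6) = 12)
Add(Pow(Add(83, Add(-1, Mul(Function('P')(Mul(d, 6)), -3))), 2), Mul(-1, -40853)) = Add(Pow(Add(83, Add(-1, Mul(Mul(2, Mul(12, 6)), -3))), 2), Mul(-1, -40853)) = Add(Pow(Add(83, Add(-1, Mul(Mul(2, 72), -3))), 2), 40853) = Add(Pow(Add(83, Add(-1, Mul(144, -3))), 2), 40853) = Add(Pow(Add(83, Add(-1, -432)), 2), 40853) = Add(Pow(Add(83, -433), 2), 40853) = Add(Pow(-350, 2), 40853) = Add(122500, 40853) = 163353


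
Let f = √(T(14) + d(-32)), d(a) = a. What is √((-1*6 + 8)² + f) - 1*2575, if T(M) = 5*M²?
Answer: -2575 + √(4 + 2*√237) ≈ -2569.1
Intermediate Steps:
f = 2*√237 (f = √(5*14² - 32) = √(5*196 - 32) = √(980 - 32) = √948 = 2*√237 ≈ 30.790)
√((-1*6 + 8)² + f) - 1*2575 = √((-1*6 + 8)² + 2*√237) - 1*2575 = √((-6 + 8)² + 2*√237) - 2575 = √(2² + 2*√237) - 2575 = √(4 + 2*√237) - 2575 = -2575 + √(4 + 2*√237)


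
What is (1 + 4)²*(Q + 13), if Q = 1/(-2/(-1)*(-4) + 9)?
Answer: 350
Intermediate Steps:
Q = 1 (Q = 1/(-2*(-1)*(-4) + 9) = 1/(2*(-4) + 9) = 1/(-8 + 9) = 1/1 = 1)
(1 + 4)²*(Q + 13) = (1 + 4)²*(1 + 13) = 5²*14 = 25*14 = 350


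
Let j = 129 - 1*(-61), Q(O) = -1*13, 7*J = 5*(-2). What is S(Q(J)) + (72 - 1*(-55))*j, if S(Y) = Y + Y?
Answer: 24104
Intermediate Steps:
J = -10/7 (J = (5*(-2))/7 = (⅐)*(-10) = -10/7 ≈ -1.4286)
Q(O) = -13
j = 190 (j = 129 + 61 = 190)
S(Y) = 2*Y
S(Q(J)) + (72 - 1*(-55))*j = 2*(-13) + (72 - 1*(-55))*190 = -26 + (72 + 55)*190 = -26 + 127*190 = -26 + 24130 = 24104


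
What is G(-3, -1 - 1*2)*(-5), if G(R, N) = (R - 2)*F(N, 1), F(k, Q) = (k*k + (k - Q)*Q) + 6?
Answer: 275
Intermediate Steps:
F(k, Q) = 6 + k² + Q*(k - Q) (F(k, Q) = (k² + Q*(k - Q)) + 6 = 6 + k² + Q*(k - Q))
G(R, N) = (-2 + R)*(5 + N + N²) (G(R, N) = (R - 2)*(6 + N² - 1*1² + 1*N) = (-2 + R)*(6 + N² - 1*1 + N) = (-2 + R)*(6 + N² - 1 + N) = (-2 + R)*(5 + N + N²))
G(-3, -1 - 1*2)*(-5) = ((-2 - 3)*(5 + (-1 - 1*2) + (-1 - 1*2)²))*(-5) = -5*(5 + (-1 - 2) + (-1 - 2)²)*(-5) = -5*(5 - 3 + (-3)²)*(-5) = -5*(5 - 3 + 9)*(-5) = -5*11*(-5) = -55*(-5) = 275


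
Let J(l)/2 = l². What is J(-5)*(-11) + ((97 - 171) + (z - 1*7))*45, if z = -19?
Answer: -5050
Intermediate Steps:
J(l) = 2*l²
J(-5)*(-11) + ((97 - 171) + (z - 1*7))*45 = (2*(-5)²)*(-11) + ((97 - 171) + (-19 - 1*7))*45 = (2*25)*(-11) + (-74 + (-19 - 7))*45 = 50*(-11) + (-74 - 26)*45 = -550 - 100*45 = -550 - 4500 = -5050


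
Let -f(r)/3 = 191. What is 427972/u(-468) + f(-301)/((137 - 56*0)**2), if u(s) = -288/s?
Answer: 26105969875/37538 ≈ 6.9545e+5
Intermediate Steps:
f(r) = -573 (f(r) = -3*191 = -573)
427972/u(-468) + f(-301)/((137 - 56*0)**2) = 427972/((-288/(-468))) - 573/(137 - 56*0)**2 = 427972/((-288*(-1/468))) - 573/(137 + 0)**2 = 427972/(8/13) - 573/(137**2) = 427972*(13/8) - 573/18769 = 1390909/2 - 573*1/18769 = 1390909/2 - 573/18769 = 26105969875/37538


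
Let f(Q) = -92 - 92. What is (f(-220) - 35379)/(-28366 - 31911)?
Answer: 35563/60277 ≈ 0.58999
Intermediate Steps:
f(Q) = -184
(f(-220) - 35379)/(-28366 - 31911) = (-184 - 35379)/(-28366 - 31911) = -35563/(-60277) = -35563*(-1/60277) = 35563/60277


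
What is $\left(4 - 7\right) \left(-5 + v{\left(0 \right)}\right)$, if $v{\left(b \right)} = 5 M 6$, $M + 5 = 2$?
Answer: $285$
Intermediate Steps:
$M = -3$ ($M = -5 + 2 = -3$)
$v{\left(b \right)} = -90$ ($v{\left(b \right)} = 5 \left(-3\right) 6 = \left(-15\right) 6 = -90$)
$\left(4 - 7\right) \left(-5 + v{\left(0 \right)}\right) = \left(4 - 7\right) \left(-5 - 90\right) = \left(4 - 7\right) \left(-95\right) = \left(-3\right) \left(-95\right) = 285$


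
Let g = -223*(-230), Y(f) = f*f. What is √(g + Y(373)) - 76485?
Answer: -76485 + √190419 ≈ -76049.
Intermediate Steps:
Y(f) = f²
g = 51290
√(g + Y(373)) - 76485 = √(51290 + 373²) - 76485 = √(51290 + 139129) - 76485 = √190419 - 76485 = -76485 + √190419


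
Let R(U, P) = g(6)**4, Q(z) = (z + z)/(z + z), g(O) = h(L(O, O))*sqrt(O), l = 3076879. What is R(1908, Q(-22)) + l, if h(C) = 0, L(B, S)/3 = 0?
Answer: 3076879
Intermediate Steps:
L(B, S) = 0 (L(B, S) = 3*0 = 0)
g(O) = 0 (g(O) = 0*sqrt(O) = 0)
Q(z) = 1 (Q(z) = (2*z)/((2*z)) = (2*z)*(1/(2*z)) = 1)
R(U, P) = 0 (R(U, P) = 0**4 = 0)
R(1908, Q(-22)) + l = 0 + 3076879 = 3076879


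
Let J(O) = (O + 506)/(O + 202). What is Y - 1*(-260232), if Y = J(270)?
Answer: 15353785/59 ≈ 2.6023e+5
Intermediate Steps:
J(O) = (506 + O)/(202 + O)
Y = 97/59 (Y = (506 + 270)/(202 + 270) = 776/472 = (1/472)*776 = 97/59 ≈ 1.6441)
Y - 1*(-260232) = 97/59 - 1*(-260232) = 97/59 + 260232 = 15353785/59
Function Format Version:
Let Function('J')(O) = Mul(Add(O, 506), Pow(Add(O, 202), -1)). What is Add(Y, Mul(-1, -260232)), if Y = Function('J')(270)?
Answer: Rational(15353785, 59) ≈ 2.6023e+5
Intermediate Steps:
Function('J')(O) = Mul(Pow(Add(202, O), -1), Add(506, O)) (Function('J')(O) = Mul(Add(506, O), Pow(Add(202, O), -1)) = Mul(Pow(Add(202, O), -1), Add(506, O)))
Y = Rational(97, 59) (Y = Mul(Pow(Add(202, 270), -1), Add(506, 270)) = Mul(Pow(472, -1), 776) = Mul(Rational(1, 472), 776) = Rational(97, 59) ≈ 1.6441)
Add(Y, Mul(-1, -260232)) = Add(Rational(97, 59), Mul(-1, -260232)) = Add(Rational(97, 59), 260232) = Rational(15353785, 59)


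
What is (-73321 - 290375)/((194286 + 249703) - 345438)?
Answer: -363696/98551 ≈ -3.6904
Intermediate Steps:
(-73321 - 290375)/((194286 + 249703) - 345438) = -363696/(443989 - 345438) = -363696/98551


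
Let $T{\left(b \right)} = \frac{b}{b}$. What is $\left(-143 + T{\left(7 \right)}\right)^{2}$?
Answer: $20164$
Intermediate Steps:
$T{\left(b \right)} = 1$
$\left(-143 + T{\left(7 \right)}\right)^{2} = \left(-143 + 1\right)^{2} = \left(-142\right)^{2} = 20164$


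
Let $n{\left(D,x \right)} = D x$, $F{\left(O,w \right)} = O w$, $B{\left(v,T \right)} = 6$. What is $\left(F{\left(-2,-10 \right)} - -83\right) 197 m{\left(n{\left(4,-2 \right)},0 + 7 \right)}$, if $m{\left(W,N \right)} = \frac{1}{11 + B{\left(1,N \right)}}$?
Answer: $\frac{20291}{17} \approx 1193.6$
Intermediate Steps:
$m{\left(W,N \right)} = \frac{1}{17}$ ($m{\left(W,N \right)} = \frac{1}{11 + 6} = \frac{1}{17}$)
$\left(F{\left(-2,-10 \right)} - -83\right) 197 m{\left(n{\left(4,-2 \right)},0 + 7 \right)} = \left(\left(-2\right) \left(-10\right) - -83\right) 197 \cdot \frac{1}{17} = \left(20 + 83\right) 197 \cdot \frac{1}{17} = 103 \cdot 197 \cdot \frac{1}{17} = 20291 \cdot \frac{1}{17} = \frac{20291}{17}$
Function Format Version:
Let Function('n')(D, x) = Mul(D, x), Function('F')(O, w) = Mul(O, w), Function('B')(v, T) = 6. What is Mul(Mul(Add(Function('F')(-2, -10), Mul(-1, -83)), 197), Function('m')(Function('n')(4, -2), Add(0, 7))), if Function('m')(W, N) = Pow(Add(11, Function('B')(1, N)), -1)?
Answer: Rational(20291, 17) ≈ 1193.6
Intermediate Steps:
Function('m')(W, N) = Rational(1, 17) (Function('m')(W, N) = Pow(Add(11, 6), -1) = Pow(17, -1) = Rational(1, 17))
Mul(Mul(Add(Function('F')(-2, -10), Mul(-1, -83)), 197), Function('m')(Function('n')(4, -2), Add(0, 7))) = Mul(Mul(Add(Mul(-2, -10), Mul(-1, -83)), 197), Rational(1, 17)) = Mul(Mul(Add(20, 83), 197), Rational(1, 17)) = Mul(Mul(103, 197), Rational(1, 17)) = Mul(20291, Rational(1, 17)) = Rational(20291, 17)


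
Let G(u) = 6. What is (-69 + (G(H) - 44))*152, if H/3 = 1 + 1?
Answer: -16264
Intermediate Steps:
H = 6 (H = 3*(1 + 1) = 3*2 = 6)
(-69 + (G(H) - 44))*152 = (-69 + (6 - 44))*152 = (-69 - 38)*152 = -107*152 = -16264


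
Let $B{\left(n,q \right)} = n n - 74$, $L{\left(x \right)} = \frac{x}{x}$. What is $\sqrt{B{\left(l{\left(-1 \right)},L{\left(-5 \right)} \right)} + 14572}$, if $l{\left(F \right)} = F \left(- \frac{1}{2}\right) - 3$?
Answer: $\frac{\sqrt{58017}}{2} \approx 120.43$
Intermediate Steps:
$l{\left(F \right)} = -3 - \frac{F}{2}$ ($l{\left(F \right)} = F \left(\left(-1\right) \frac{1}{2}\right) - 3 = F \left(- \frac{1}{2}\right) - 3 = - \frac{F}{2} - 3 = -3 - \frac{F}{2}$)
$L{\left(x \right)} = 1$
$B{\left(n,q \right)} = -74 + n^{2}$ ($B{\left(n,q \right)} = n^{2} - 74 = -74 + n^{2}$)
$\sqrt{B{\left(l{\left(-1 \right)},L{\left(-5 \right)} \right)} + 14572} = \sqrt{\left(-74 + \left(-3 - - \frac{1}{2}\right)^{2}\right) + 14572} = \sqrt{\left(-74 + \left(-3 + \frac{1}{2}\right)^{2}\right) + 14572} = \sqrt{\left(-74 + \left(- \frac{5}{2}\right)^{2}\right) + 14572} = \sqrt{\left(-74 + \frac{25}{4}\right) + 14572} = \sqrt{- \frac{271}{4} + 14572} = \sqrt{\frac{58017}{4}} = \frac{\sqrt{58017}}{2}$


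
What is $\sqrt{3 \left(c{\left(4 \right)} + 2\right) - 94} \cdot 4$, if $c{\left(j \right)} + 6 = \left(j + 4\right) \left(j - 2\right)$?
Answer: $4 i \sqrt{58} \approx 30.463 i$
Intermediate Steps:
$c{\left(j \right)} = -6 + \left(-2 + j\right) \left(4 + j\right)$ ($c{\left(j \right)} = -6 + \left(j + 4\right) \left(j - 2\right) = -6 + \left(4 + j\right) \left(-2 + j\right) = -6 + \left(-2 + j\right) \left(4 + j\right)$)
$\sqrt{3 \left(c{\left(4 \right)} + 2\right) - 94} \cdot 4 = \sqrt{3 \left(\left(-14 + 4^{2} + 2 \cdot 4\right) + 2\right) - 94} \cdot 4 = \sqrt{3 \left(\left(-14 + 16 + 8\right) + 2\right) - 94} \cdot 4 = \sqrt{3 \left(10 + 2\right) - 94} \cdot 4 = \sqrt{3 \cdot 12 - 94} \cdot 4 = \sqrt{36 - 94} \cdot 4 = \sqrt{-58} \cdot 4 = i \sqrt{58} \cdot 4 = 4 i \sqrt{58}$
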